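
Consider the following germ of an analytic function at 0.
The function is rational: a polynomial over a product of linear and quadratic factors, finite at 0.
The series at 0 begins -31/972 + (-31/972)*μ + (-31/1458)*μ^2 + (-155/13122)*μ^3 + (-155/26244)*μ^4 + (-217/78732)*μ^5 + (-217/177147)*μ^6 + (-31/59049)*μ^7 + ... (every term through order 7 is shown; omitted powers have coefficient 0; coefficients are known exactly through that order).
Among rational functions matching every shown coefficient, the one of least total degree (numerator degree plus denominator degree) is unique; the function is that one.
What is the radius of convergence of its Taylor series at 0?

No rational of total degree below 3 reproduces all 8 coefficients; solving the [0/3] Pade equations on them gives f(μ) = 31/(36*(μ - 3)**3), whose expansion matches every shown term.
Denominator factor (μ - 3)^3: pole of order 3 at 3, modulus 3.
The radius of convergence is the smallest modulus among the singular points: 3.

The radius of convergence is 3.


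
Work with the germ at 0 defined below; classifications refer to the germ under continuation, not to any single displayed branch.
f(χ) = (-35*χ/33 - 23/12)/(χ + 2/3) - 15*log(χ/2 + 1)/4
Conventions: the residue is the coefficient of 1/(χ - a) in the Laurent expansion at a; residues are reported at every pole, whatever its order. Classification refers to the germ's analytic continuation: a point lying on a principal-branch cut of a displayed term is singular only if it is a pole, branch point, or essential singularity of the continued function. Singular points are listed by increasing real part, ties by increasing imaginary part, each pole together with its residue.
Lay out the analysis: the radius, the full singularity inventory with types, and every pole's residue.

Denominator factor (χ + 2/3): pole of order 1 at -2/3, modulus 2/3.
Branch term (-15/4)*log(1 - χ/(-2)): its argument vanishes at χ = -2, a logarithmic branch point, modulus 2.
The radius of convergence is the smallest modulus among the singular points: 2/3.
The branch term is analytic at -2/3 and contributes nothing to the residue; only the rational part matters.
At the order-1 pole -2/3 set g(χ) = (χ - (-2/3))*(rational part) = -35*χ/33 - 23/12.
Simple pole: residue = g(a) at a = -2/3, which is -479/396.
List the singular points by increasing real part (a conjugate pair: the negative imaginary part first).

Radius of convergence at 0: 2/3.
At -2: a logarithmic branch point.
At -2/3: a pole of order 1; residue -479/396.


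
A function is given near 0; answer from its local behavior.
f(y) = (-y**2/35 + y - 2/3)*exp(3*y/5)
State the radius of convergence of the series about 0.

The radius of convergence is infinite.

The factor exp(3*y/5) is entire and contributes no finite singular point.
The polynomial part has no poles.
No finite singular points: the Taylor series at 0 converges everywhere.


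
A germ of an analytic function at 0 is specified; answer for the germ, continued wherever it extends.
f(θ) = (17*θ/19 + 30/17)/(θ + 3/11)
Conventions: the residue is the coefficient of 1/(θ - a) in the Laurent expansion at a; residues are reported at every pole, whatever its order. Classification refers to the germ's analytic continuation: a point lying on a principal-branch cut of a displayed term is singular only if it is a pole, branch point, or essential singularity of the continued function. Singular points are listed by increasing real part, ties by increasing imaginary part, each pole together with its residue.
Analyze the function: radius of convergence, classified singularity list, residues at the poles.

Radius of convergence at 0: 3/11.
At -3/11: a pole of order 1; residue 5403/3553.

Denominator factor (θ + 3/11): pole of order 1 at -3/11, modulus 3/11.
The radius of convergence is the smallest modulus among the singular points: 3/11.
At the order-1 pole -3/11 set g(θ) = (θ - (-3/11))*f(θ) = 17*θ/19 + 30/17.
Simple pole: residue = g(a) at a = -3/11, which is 5403/3553.


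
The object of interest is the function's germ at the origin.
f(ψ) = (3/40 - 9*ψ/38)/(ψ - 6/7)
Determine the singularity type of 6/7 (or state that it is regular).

The denominator factor ψ - 6/7 vanishes at 6/7 and appears to the power 1; the numerator there equals -681/5320, nonzero, and no other factor vanishes.
Hence a pole whose order is the multiplicity, 1.

The point is a pole of order 1.


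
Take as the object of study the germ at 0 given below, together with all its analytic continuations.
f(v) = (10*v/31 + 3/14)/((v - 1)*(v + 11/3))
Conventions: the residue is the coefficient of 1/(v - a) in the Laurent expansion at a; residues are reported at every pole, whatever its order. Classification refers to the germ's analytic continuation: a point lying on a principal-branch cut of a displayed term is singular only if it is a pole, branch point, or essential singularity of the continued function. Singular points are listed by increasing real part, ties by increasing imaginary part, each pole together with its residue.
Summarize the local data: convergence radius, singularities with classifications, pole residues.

Denominator factor (v - 1): pole of order 1 at 1, modulus 1.
Denominator factor (v + 11/3): pole of order 1 at -11/3, modulus 11/3.
The radius of convergence is the smallest modulus among the singular points: 1.
At the order-1 pole -11/3 set g(v) = (v - (-11/3))*f(v) = (10*v/31 + 3/14)/(v - 1).
Simple pole: residue = g(a) at a = -11/3, which is 1261/6076.
At the order-1 pole 1 set g(v) = (v - (1))*f(v) = (10*v/31 + 3/14)/(v + 11/3).
Simple pole: residue = g(a) at a = 1, which is 699/6076.
List the singular points by increasing real part (a conjugate pair: the negative imaginary part first).

Radius of convergence at 0: 1.
At -11/3: a pole of order 1; residue 1261/6076.
At 1: a pole of order 1; residue 699/6076.


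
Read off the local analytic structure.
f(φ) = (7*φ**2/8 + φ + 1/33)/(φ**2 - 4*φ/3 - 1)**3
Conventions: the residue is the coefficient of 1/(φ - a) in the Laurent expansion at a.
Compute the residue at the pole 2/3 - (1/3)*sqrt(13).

The residue is -(42633/3093376)*sqrt(13).

The factor φ**2 - 4*φ/3 - 1 splits as (φ - a)(φ - a') with a = 2/3 - (1/3)*sqrt(13), a' = 2/3 + (1/3)*sqrt(13). At the order-3 pole a set g(φ) = (φ - a)^3*f(φ) = [7*φ**2/8 + φ + 1/33] / (φ - a')^3.
Order-3 pole: residue = g''(a)/2; g''(2/3 - (1/3)*sqrt(13)) = -(42633/1546688)*sqrt(13), so the residue is -(42633/3093376)*sqrt(13).


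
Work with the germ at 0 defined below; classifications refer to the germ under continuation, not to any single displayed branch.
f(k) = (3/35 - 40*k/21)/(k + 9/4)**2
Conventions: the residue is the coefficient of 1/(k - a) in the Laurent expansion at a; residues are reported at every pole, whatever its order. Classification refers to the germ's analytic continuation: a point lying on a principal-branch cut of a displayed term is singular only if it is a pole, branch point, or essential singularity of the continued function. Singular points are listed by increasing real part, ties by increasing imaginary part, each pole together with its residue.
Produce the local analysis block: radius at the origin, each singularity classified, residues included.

Denominator factor (k + 9/4)^2: pole of order 2 at -9/4, modulus 9/4.
The radius of convergence is the smallest modulus among the singular points: 9/4.
At the order-2 pole -9/4 set g(k) = (k - (-9/4))^2*f(k) = 3/35 - 40*k/21.
Order-2 pole: residue = g'(a); g'(-9/4) = -40/21, so the residue is -40/21.

Radius of convergence at 0: 9/4.
At -9/4: a pole of order 2; residue -40/21.


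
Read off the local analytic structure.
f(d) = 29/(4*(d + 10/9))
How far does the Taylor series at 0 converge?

The radius of convergence is 10/9.

Denominator factor (d + 10/9): pole of order 1 at -10/9, modulus 10/9.
The radius of convergence is the smallest modulus among the singular points: 10/9.


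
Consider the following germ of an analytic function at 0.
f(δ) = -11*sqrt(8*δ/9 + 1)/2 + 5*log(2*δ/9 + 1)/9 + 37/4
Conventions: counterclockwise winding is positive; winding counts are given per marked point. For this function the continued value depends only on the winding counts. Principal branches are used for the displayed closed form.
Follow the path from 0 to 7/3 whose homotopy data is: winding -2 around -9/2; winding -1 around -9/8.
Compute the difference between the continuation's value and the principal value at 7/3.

The rational part is single-valued and drops out of the difference; each branch term changes only by its own monodromy.
(-11/2)*sqrt(1 - δ/(-9/8)): winding -1 is odd, the square root flips sign, contributing -2*(-11/2)*sqrt(1 - (7/3)/(-9/8)) = -2*(-11/2)*sqrt(83/27) = (11/9)*sqrt(249).
(5/9)*log(1 - δ/(-9/2)): each positive loop around -9/2 adds 2*pi*i to the log, so winding -2 contributes (5/9)*(-2)*2*pi*i = -(20/9)*pi*i.
Summing the contributions at δ = 7/3 gives ((11/9)*sqrt(249)) - ((20/9)*pi)*i.

Continued minus principal equals ((11/9)*sqrt(249)) - ((20/9)*pi)*i.


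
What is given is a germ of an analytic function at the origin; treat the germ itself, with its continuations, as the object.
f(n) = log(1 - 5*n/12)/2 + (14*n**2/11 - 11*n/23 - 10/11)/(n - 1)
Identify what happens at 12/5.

The point is a logarithmic branch point.

The term (1/2)*log(1 - n/(12/5)) has argument 1 - 12/5/(12/5) = 0 at 12/5: a logarithmic (infinitely-sheeted) branch point; the remaining terms are analytic or single-valued there.


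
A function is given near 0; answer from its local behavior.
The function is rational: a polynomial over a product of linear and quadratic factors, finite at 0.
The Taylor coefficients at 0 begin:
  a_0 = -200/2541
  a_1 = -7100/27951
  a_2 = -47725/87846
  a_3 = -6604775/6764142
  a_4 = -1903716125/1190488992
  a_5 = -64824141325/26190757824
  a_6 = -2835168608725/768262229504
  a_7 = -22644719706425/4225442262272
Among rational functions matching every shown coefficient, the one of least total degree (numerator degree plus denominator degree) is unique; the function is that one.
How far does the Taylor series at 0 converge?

The radius of convergence is 4/5.

No rational of total degree below 4 reproduces all 8 coefficients; solving the [0/4] Pade equations on them gives f(η) = -8/(21*(η - 11/4)**2*(η - 4/5)**2), whose expansion matches every shown term.
Denominator factor (η - 4/5)^2: pole of order 2 at 4/5, modulus 4/5.
Denominator factor (η - 11/4)^2: pole of order 2 at 11/4, modulus 11/4.
The radius of convergence is the smallest modulus among the singular points: 4/5.


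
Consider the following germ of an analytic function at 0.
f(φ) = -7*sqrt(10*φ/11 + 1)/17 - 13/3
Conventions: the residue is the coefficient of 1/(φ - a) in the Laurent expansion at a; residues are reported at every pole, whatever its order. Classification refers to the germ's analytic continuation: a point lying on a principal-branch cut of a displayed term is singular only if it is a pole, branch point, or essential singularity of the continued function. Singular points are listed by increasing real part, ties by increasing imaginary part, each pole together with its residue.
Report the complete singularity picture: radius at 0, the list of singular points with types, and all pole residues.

Radius of convergence at 0: 11/10.
At -11/10: an algebraic (square-root) branch point.

Branch term (-7/17)*sqrt(1 - φ/(-11/10)): its argument vanishes at φ = -11/10, a square-root branch point, modulus 11/10.
The radius of convergence is the smallest modulus among the singular points: 11/10.


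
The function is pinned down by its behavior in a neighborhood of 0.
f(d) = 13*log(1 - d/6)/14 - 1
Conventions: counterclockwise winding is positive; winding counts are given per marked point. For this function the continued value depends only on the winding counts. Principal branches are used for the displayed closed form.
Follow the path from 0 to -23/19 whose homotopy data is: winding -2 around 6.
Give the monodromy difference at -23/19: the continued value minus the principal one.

The rational part is single-valued and drops out of the difference; each branch term changes only by its own monodromy.
(13/14)*log(1 - d/(6)): each positive loop around 6 adds 2*pi*i to the log, so winding -2 contributes (13/14)*(-2)*2*pi*i = -(26/7)*pi*i.
Summing the contributions at d = -23/19 gives -(26/7)*pi*i.

Continued minus principal equals -(26/7)*pi*i.


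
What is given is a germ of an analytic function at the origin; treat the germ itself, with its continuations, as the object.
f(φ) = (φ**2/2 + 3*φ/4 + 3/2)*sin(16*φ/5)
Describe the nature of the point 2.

There is no denominator, hence no pole anywhere.
The factor sin(16*φ/5) is entire.
So the germ continues analytically to 2.

The point is a regular point.


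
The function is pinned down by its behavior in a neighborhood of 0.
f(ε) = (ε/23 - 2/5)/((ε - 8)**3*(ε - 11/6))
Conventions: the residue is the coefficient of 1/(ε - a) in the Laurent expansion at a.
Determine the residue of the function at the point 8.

At the order-3 pole 8 set g(ε) = (ε - (8))^3*f(ε) = (ε/23 - 2/5)/(ε - 11/6).
Order-3 pole: residue = g''(a)/2; g''(8) = -15912/5825095, so the residue is -7956/5825095.

The residue is -7956/5825095.


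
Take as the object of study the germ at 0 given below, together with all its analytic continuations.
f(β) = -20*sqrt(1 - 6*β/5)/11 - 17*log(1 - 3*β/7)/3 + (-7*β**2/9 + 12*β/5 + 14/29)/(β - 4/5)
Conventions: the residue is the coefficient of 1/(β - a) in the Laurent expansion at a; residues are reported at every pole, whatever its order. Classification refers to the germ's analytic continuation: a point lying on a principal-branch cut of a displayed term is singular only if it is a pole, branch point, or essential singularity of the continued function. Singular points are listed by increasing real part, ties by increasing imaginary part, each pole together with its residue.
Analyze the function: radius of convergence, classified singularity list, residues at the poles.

Radius of convergence at 0: 4/5.
At 4/5: a pole of order 1; residue 2486/1305.
At 5/6: an algebraic (square-root) branch point.
At 7/3: a logarithmic branch point.

Denominator factor (β - 4/5): pole of order 1 at 4/5, modulus 4/5.
Branch term (-17/3)*log(1 - β/(7/3)): its argument vanishes at β = 7/3, a logarithmic branch point, modulus 7/3.
Branch term (-20/11)*sqrt(1 - β/(5/6)): its argument vanishes at β = 5/6, a square-root branch point, modulus 5/6.
The radius of convergence is the smallest modulus among the singular points: 4/5.
The branch terms are analytic at 4/5 and contribute nothing to the residue; only the rational part matters.
At the order-1 pole 4/5 set g(β) = (β - (4/5))*(rational part) = -7*β**2/9 + 12*β/5 + 14/29.
Simple pole: residue = g(a) at a = 4/5, which is 2486/1305.
List the singular points by increasing real part (a conjugate pair: the negative imaginary part first).


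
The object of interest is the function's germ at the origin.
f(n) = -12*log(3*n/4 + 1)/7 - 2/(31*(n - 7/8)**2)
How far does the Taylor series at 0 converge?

Denominator factor (n - 7/8)^2: pole of order 2 at 7/8, modulus 7/8.
Branch term (-12/7)*log(1 - n/(-4/3)): its argument vanishes at n = -4/3, a logarithmic branch point, modulus 4/3.
The radius of convergence is the smallest modulus among the singular points: 7/8.

The radius of convergence is 7/8.


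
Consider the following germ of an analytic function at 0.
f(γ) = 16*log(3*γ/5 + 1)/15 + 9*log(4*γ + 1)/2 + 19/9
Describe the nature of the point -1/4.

The term (9/2)*log(1 - γ/(-1/4)) has argument 1 - -1/4/(-1/4) = 0 at -1/4: a logarithmic (infinitely-sheeted) branch point; the remaining terms are analytic or single-valued there.

The point is a logarithmic branch point.


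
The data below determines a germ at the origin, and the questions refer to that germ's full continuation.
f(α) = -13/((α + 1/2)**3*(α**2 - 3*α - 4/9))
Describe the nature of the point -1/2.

The denominator factor α + 1/2 vanishes at -1/2 and appears to the power 3; the numerator there equals -13, nonzero, and no other factor vanishes.
Hence a pole whose order is the multiplicity, 3.

The point is a pole of order 3.


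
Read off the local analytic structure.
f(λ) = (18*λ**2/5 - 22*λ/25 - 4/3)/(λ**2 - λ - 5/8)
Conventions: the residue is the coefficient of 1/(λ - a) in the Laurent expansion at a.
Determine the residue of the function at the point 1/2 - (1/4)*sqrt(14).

The residue is 34/25 - (683/2100)*sqrt(14).

The factor λ**2 - λ - 5/8 splits as (λ - a)(λ - a') with a = 1/2 - (1/4)*sqrt(14), a' = 1/2 + (1/4)*sqrt(14). At the order-1 pole a set g(λ) = (λ - a)*f(λ) = [18*λ**2/5 - 22*λ/25 - 4/3] / (λ - a').
Simple pole: residue = g(a) at a = 1/2 - (1/4)*sqrt(14), which is 34/25 - (683/2100)*sqrt(14).


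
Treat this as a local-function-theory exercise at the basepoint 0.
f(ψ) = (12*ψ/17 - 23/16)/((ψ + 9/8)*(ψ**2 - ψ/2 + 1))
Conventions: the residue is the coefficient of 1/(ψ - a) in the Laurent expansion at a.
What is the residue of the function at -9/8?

The residue is -2428/3077.

At the order-1 pole -9/8 set g(ψ) = (ψ - (-9/8))*f(ψ) = (12*ψ/17 - 23/16)/(ψ**2 - ψ/2 + 1).
Simple pole: residue = g(a) at a = -9/8, which is -2428/3077.


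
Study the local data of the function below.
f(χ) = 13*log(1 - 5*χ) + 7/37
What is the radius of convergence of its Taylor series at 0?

The radius of convergence is 1/5.

Branch term (13)*log(1 - χ/(1/5)): its argument vanishes at χ = 1/5, a logarithmic branch point, modulus 1/5.
The radius of convergence is the smallest modulus among the singular points: 1/5.


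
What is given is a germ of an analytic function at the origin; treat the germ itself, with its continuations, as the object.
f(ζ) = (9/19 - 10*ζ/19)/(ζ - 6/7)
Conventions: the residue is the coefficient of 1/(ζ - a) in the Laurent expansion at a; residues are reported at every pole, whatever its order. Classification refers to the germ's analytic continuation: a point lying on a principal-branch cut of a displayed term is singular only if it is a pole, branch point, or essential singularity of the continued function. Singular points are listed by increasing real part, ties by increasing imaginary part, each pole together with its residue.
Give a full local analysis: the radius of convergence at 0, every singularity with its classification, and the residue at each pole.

Denominator factor (ζ - 6/7): pole of order 1 at 6/7, modulus 6/7.
The radius of convergence is the smallest modulus among the singular points: 6/7.
At the order-1 pole 6/7 set g(ζ) = (ζ - (6/7))*f(ζ) = 9/19 - 10*ζ/19.
Simple pole: residue = g(a) at a = 6/7, which is 3/133.

Radius of convergence at 0: 6/7.
At 6/7: a pole of order 1; residue 3/133.


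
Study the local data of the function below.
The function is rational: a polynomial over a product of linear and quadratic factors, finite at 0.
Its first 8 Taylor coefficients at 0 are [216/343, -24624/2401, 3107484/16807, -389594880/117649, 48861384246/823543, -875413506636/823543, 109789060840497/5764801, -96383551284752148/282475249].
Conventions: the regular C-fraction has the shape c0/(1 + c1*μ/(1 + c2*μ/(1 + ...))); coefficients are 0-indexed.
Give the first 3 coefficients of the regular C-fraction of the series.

Taylor coefficients (read off): a_0 = 216/343, a_1 = -24624/2401, a_2 = 3107484/16807.
c0 = a_0 = 216/343. Peel one level at a time: if S = 1 + c*μ/S' with S'(0) = 1, then c is the μ-coefficient of S and S' = c*μ/(S - 1).
S_1 = c0/f = 1 + (114/7)*μ + (-2781/98)*μ^2 + ...; c1 = 114/7.
S_2 = c1*μ/(S_1 - 1) = 1 + (927/532)*μ + ...; c2 = 927/532.

The regular C-fraction coefficients are [216/343, 114/7, 927/532].


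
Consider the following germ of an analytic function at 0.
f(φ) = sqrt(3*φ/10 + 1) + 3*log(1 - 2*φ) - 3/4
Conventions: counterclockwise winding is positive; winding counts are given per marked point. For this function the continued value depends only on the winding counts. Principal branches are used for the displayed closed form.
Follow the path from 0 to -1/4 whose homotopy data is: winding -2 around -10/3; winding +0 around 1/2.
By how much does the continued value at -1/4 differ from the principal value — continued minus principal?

The rational part is single-valued and drops out of the difference; each branch term changes only by its own monodromy.
(1)*sqrt(1 - φ/(-10/3)): winding -2 is even, the square root returns to the same sheet, contribution 0.
(3)*log(1 - φ/(1/2)): winding 0 around 1/2, so this term returns to its principal value, contribution 0.
Summing the contributions at φ = -1/4 gives 0.

Continued minus principal equals 0.


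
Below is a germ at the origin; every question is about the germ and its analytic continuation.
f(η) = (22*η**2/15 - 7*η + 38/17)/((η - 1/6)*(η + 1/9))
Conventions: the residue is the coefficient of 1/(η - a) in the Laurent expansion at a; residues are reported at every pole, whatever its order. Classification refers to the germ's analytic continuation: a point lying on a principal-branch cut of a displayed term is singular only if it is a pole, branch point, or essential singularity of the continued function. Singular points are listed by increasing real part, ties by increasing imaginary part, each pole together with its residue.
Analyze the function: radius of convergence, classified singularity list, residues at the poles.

Denominator factor (η - 1/6): pole of order 1 at 1/6, modulus 1/6.
Denominator factor (η + 1/9): pole of order 1 at -1/9, modulus 1/9.
The radius of convergence is the smallest modulus among the singular points: 1/9.
At the order-1 pole -1/9 set g(η) = (η - (-1/9))*f(η) = (22*η**2/15 - 7*η + 38/17)/(η - 1/6).
Simple pole: residue = g(a) at a = -1/9, which is -125218/11475.
At the order-1 pole 1/6 set g(η) = (η - (1/6))*f(η) = (22*η**2/15 - 7*η + 38/17)/(η + 1/9).
Simple pole: residue = g(a) at a = 1/6, which is 5092/1275.
List the singular points by increasing real part (a conjugate pair: the negative imaginary part first).

Radius of convergence at 0: 1/9.
At -1/9: a pole of order 1; residue -125218/11475.
At 1/6: a pole of order 1; residue 5092/1275.


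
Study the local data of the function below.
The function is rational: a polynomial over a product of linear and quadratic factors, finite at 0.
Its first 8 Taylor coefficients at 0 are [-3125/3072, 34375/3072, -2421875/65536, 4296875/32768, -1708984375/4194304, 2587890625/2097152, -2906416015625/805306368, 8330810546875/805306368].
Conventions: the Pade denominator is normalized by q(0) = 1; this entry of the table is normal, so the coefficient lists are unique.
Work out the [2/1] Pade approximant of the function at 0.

Taylor coefficients needed (read off): a_0 = -3125/3072, a_1 = 34375/3072, a_2 = -2421875/65536, a_3 = 4296875/32768.
Write the denominator as Q(k) = 1 + q1*k. Requiring Q*f - P = O(k^4) with deg P <= 2 kills the coefficients of k^3..k^3 in Q*f:
  k^3: a_3 + q1*a_2 = 0, i.e. 4296875/32768 + (-2421875/65536)*q1 = 0.
Solving this linear system: q1 = 110/31.
The numerator is Q*f truncated at degree 2: P0 = a_0 = -3125/3072; P1 = a_1 + q1*a_0 = 240625/31744; P2 = a_2 + q1*a_1 = 16765625/6094848.

The Pade approximant has numerator coefficients [-3125/3072, 240625/31744, 16765625/6094848]; denominator coefficients [1, 110/31].


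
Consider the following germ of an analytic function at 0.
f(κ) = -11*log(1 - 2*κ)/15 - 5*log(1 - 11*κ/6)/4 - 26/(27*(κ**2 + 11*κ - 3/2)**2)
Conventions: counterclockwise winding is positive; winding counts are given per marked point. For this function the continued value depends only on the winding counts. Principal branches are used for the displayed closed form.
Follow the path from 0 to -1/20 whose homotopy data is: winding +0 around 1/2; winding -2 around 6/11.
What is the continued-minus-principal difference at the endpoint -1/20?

Continued minus principal equals (5)*pi*i.

The rational part is single-valued and drops out of the difference; each branch term changes only by its own monodromy.
(-5/4)*log(1 - κ/(6/11)): each positive loop around 6/11 adds 2*pi*i to the log, so winding -2 contributes (-5/4)*(-2)*2*pi*i = (5)*pi*i.
(-11/15)*log(1 - κ/(1/2)): winding 0 around 1/2, so this term returns to its principal value, contribution 0.
Summing the contributions at κ = -1/20 gives (5)*pi*i.


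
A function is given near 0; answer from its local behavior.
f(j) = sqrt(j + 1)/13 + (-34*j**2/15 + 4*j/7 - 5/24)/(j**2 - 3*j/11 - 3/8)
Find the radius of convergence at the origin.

The radius of convergence is -3/22 + (1/44)*sqrt(762).

Denominator factor (j**2 - 3*j/11 - 3/8): discriminant 381/242, real irrational roots 3/22 + (1/44)*sqrt(762) and 3/22 - (1/44)*sqrt(762); poles of order 1, moduli 3/22 + (1/44)*sqrt(762) and -3/22 + (1/44)*sqrt(762).
Branch term (1/13)*sqrt(1 - j/(-1)): its argument vanishes at j = -1, a square-root branch point, modulus 1.
The radius of convergence is the smallest modulus among the singular points: -3/22 + (1/44)*sqrt(762).


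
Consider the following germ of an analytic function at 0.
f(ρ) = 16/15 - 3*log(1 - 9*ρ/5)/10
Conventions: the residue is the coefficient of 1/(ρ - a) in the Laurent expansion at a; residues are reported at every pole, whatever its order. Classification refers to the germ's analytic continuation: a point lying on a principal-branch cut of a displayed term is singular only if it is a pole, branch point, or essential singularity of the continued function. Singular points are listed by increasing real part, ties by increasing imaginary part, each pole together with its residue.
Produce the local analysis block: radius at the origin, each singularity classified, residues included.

Branch term (-3/10)*log(1 - ρ/(5/9)): its argument vanishes at ρ = 5/9, a logarithmic branch point, modulus 5/9.
The radius of convergence is the smallest modulus among the singular points: 5/9.

Radius of convergence at 0: 5/9.
At 5/9: a logarithmic branch point.


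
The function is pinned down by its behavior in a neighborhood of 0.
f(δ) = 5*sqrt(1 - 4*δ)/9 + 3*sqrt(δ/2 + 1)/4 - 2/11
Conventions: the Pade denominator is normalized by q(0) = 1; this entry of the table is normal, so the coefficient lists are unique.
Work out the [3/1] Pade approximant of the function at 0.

Taylor coefficients needed (expand at 0): a_0 = 445/396, a_1 = -133/144, a_2 = -1307/1152, a_3 = -10213/4608, a_4 = -409735/73728.
Write the denominator as Q(δ) = 1 + q1*δ. Requiring Q*f - P = O(δ^5) with deg P <= 3 kills the coefficients of δ^4..δ^4 in Q*f:
  δ^4: a_4 + q1*a_3 = 0, i.e. -409735/73728 + (-10213/4608)*q1 = 0.
Solving this linear system: q1 = -409735/163408.
The numerator is Q*f truncated at degree 3: P0 = a_0 = 445/396; P1 = a_1 + q1*a_0 = -26899839/7189952; P2 = a_2 + q1*a_1 = 1323713/1120512; P3 = a_3 + q1*a_2 = 118302169/188246016.

The Pade approximant has numerator coefficients [445/396, -26899839/7189952, 1323713/1120512, 118302169/188246016]; denominator coefficients [1, -409735/163408].


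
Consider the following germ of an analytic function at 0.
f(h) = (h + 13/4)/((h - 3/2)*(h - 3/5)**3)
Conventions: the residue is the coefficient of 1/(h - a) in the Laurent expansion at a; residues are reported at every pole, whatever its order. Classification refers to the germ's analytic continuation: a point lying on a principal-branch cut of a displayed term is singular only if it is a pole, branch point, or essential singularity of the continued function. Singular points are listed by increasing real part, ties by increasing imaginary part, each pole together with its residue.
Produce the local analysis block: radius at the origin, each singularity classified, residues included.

Denominator factor (h - 3/5)^3: pole of order 3 at 3/5, modulus 3/5.
Denominator factor (h - 3/2): pole of order 1 at 3/2, modulus 3/2.
The radius of convergence is the smallest modulus among the singular points: 3/5.
At the order-3 pole 3/5 set g(h) = (h - (3/5))^3*f(h) = (h + 13/4)/(h - 3/2).
Order-3 pole: residue = g''(a)/2; g''(3/5) = -9500/729, so the residue is -4750/729.
At the order-1 pole 3/2 set g(h) = (h - (3/2))*f(h) = (h + 13/4)/(h - 3/5)**3.
Simple pole: residue = g(a) at a = 3/2, which is 4750/729.
List the singular points by increasing real part (a conjugate pair: the negative imaginary part first).

Radius of convergence at 0: 3/5.
At 3/5: a pole of order 3; residue -4750/729.
At 3/2: a pole of order 1; residue 4750/729.


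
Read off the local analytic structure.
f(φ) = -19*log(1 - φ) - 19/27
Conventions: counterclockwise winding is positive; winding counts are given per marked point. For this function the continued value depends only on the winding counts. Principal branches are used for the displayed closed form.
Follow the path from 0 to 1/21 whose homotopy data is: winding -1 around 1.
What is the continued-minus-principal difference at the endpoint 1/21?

Continued minus principal equals (38)*pi*i.

The rational part is single-valued and drops out of the difference; each branch term changes only by its own monodromy.
(-19)*log(1 - φ/(1)): each positive loop around 1 adds 2*pi*i to the log, so winding -1 contributes (-19)*(-1)*2*pi*i = (38)*pi*i.
Summing the contributions at φ = 1/21 gives (38)*pi*i.


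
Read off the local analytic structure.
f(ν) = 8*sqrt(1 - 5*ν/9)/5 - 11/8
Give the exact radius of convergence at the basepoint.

The radius of convergence is 9/5.

Branch term (8/5)*sqrt(1 - ν/(9/5)): its argument vanishes at ν = 9/5, a square-root branch point, modulus 9/5.
The radius of convergence is the smallest modulus among the singular points: 9/5.


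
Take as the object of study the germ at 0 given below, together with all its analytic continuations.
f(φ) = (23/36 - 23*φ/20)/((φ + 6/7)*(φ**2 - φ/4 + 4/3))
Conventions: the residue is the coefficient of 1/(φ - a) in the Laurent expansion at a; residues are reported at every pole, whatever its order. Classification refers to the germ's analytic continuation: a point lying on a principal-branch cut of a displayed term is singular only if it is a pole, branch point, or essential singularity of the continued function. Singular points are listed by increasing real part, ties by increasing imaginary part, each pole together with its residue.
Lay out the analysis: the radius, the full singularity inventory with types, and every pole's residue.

Radius of convergence at 0: 6/7.
At -6/7: a pole of order 1; residue 14329/20130.
At (1/8) - ((1/24)*sqrt(759))*i: a pole of order 1; residue (-14329/40260) - ((287/40260)*sqrt(759))*i.
At (1/8) + ((1/24)*sqrt(759))*i: a pole of order 1; residue (-14329/40260) + ((287/40260)*sqrt(759))*i.


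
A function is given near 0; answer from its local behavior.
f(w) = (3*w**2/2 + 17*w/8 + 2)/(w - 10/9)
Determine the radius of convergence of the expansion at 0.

The radius of convergence is 10/9.

Denominator factor (w - 10/9): pole of order 1 at 10/9, modulus 10/9.
The radius of convergence is the smallest modulus among the singular points: 10/9.


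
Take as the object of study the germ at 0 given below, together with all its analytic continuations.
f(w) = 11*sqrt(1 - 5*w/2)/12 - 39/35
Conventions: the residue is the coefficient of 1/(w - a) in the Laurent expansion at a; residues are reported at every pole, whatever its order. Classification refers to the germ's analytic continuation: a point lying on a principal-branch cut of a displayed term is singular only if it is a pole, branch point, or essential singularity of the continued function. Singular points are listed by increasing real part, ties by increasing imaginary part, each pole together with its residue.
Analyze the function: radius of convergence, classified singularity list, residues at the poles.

Branch term (11/12)*sqrt(1 - w/(2/5)): its argument vanishes at w = 2/5, a square-root branch point, modulus 2/5.
The radius of convergence is the smallest modulus among the singular points: 2/5.

Radius of convergence at 0: 2/5.
At 2/5: an algebraic (square-root) branch point.


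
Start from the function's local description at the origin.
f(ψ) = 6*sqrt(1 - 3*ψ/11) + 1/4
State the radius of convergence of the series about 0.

The radius of convergence is 11/3.

Branch term (6)*sqrt(1 - ψ/(11/3)): its argument vanishes at ψ = 11/3, a square-root branch point, modulus 11/3.
The radius of convergence is the smallest modulus among the singular points: 11/3.


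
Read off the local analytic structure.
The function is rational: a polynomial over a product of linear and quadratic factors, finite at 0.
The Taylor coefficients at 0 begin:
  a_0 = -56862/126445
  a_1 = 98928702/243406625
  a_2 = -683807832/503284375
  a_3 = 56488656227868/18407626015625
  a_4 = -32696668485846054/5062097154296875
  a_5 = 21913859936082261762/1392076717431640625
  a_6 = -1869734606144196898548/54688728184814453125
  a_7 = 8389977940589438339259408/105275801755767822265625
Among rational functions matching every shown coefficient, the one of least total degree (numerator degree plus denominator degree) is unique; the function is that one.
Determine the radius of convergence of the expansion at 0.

No rational of total degree below 6 reproduces all 8 coefficients; solving the [1/5] Pade equations on them gives f(k) = (31*k/21 - 39/38)/((k - 11/9)**3*(k**2 - 12*k/5 - 5/4)), whose expansion matches every shown term.
Denominator factor (k - 11/9)^3: pole of order 3 at 11/9, modulus 11/9.
Denominator factor (k**2 - 12*k/5 - 5/4): discriminant 269/25, real irrational roots 6/5 + (1/10)*sqrt(269) and 6/5 - (1/10)*sqrt(269); poles of order 1, moduli 6/5 + (1/10)*sqrt(269) and -6/5 + (1/10)*sqrt(269).
The radius of convergence is the smallest modulus among the singular points: -6/5 + (1/10)*sqrt(269).

The radius of convergence is -6/5 + (1/10)*sqrt(269).


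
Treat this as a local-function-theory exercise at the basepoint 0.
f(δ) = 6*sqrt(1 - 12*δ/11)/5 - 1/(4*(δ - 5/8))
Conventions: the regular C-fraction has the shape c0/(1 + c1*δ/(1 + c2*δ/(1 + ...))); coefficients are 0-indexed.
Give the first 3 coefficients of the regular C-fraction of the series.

The regular C-fraction coefficients are [8/5, 1/110, 6393/110].

Taylor coefficients (expand at 0): a_0 = 8/5, a_1 = -4/275, a_2 = 12788/15125.
c0 = a_0 = 8/5. Peel one level at a time: if S = 1 + c*δ/S' with S'(0) = 1, then c is the δ-coefficient of S and S' = c*δ/(S - 1).
S_1 = c0/f = 1 + (1/110)*δ + (-6393/12100)*δ^2 + ...; c1 = 1/110.
S_2 = c1*δ/(S_1 - 1) = 1 + (6393/110)*δ + ...; c2 = 6393/110.


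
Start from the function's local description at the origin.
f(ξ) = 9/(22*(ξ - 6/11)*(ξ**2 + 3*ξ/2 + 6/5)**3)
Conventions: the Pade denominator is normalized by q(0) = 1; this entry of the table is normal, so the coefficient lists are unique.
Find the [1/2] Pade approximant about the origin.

Taylor coefficients needed (expand at 0): a_0 = -125/288, a_1 = 2875/3456, a_2 = -15125/10368, a_3 = 93875/248832.
Write the denominator as Q(ξ) = 1 + q1*ξ + q2*ξ^2. Requiring Q*f - P = O(ξ^4) with deg P <= 1 kills the coefficients of ξ^2..ξ^3 in Q*f:
  ξ^2: a_2 + q1*a_1 + q2*a_0 = 0, i.e. -15125/10368 + (2875/3456)*q1 + (-125/288)*q2 = 0.
  ξ^3: a_3 + q1*a_2 + q2*a_1 = 0, i.e. 93875/248832 + (-15125/10368)*q1 + (2875/3456)*q2 = 0.
Solving this linear system: q1 = 107/6, q2 = 2219/72.
The numerator is Q*f truncated at degree 1: P0 = a_0 = -125/288; P1 = a_1 + q1*a_0 = -23875/3456.

The Pade approximant has numerator coefficients [-125/288, -23875/3456]; denominator coefficients [1, 107/6, 2219/72].


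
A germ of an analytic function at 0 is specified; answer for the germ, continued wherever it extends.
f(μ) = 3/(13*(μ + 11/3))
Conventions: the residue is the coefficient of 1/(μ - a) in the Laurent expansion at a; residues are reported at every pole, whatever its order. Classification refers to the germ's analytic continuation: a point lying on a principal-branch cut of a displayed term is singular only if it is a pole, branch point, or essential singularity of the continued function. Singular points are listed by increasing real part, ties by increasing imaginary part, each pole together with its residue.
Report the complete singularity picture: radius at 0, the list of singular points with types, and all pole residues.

Radius of convergence at 0: 11/3.
At -11/3: a pole of order 1; residue 3/13.

Denominator factor (μ + 11/3): pole of order 1 at -11/3, modulus 11/3.
The radius of convergence is the smallest modulus among the singular points: 11/3.
At the order-1 pole -11/3 set g(μ) = (μ - (-11/3))*f(μ) = 3/13.
Simple pole: residue = g(a) at a = -11/3, which is 3/13.


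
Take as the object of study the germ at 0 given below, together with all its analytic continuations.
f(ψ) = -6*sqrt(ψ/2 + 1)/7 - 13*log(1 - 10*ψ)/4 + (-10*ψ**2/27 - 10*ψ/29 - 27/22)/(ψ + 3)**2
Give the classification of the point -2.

The term (-6/7)*sqrt(1 - ψ/(-2)) has argument 1 - -2/(-2) = 0 at -2: a square-root (algebraic, two-sheeted) branch point; the remaining terms are analytic or single-valued there.

The point is an algebraic (square-root) branch point.


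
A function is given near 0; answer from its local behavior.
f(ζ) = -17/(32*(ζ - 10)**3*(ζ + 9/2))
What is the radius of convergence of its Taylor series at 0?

Denominator factor (ζ - 10)^3: pole of order 3 at 10, modulus 10.
Denominator factor (ζ + 9/2): pole of order 1 at -9/2, modulus 9/2.
The radius of convergence is the smallest modulus among the singular points: 9/2.

The radius of convergence is 9/2.


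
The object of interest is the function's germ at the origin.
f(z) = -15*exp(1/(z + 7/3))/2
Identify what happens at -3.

There is no denominator, hence no pole anywhere.
The essential point of exp(1/(z - (-7/3))) is -7/3, not -3.
So the germ continues analytically to -3.

The point is a regular point.


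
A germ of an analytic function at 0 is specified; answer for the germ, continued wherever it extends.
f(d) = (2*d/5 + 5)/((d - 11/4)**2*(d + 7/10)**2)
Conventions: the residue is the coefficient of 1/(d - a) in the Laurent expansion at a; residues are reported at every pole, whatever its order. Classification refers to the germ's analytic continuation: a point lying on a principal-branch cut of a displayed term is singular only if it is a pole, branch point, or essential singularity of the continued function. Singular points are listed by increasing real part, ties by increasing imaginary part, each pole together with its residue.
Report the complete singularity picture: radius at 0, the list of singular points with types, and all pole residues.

Denominator factor (d - 11/4)^2: pole of order 2 at 11/4, modulus 11/4.
Denominator factor (d + 7/10)^2: pole of order 2 at -7/10, modulus 7/10.
The radius of convergence is the smallest modulus among the singular points: 7/10.
At the order-2 pole -7/10 set g(d) = (d - (-7/10))^2*f(d) = (2*d/5 + 5)/(d - 11/4)**2.
Order-2 pole: residue = g'(a); g'(-7/10) = 86560/328509, so the residue is 86560/328509.
At the order-2 pole 11/4 set g(d) = (d - (11/4))^2*f(d) = (2*d/5 + 5)/(d + 7/10)**2.
Order-2 pole: residue = g'(a); g'(11/4) = -86560/328509, so the residue is -86560/328509.
List the singular points by increasing real part (a conjugate pair: the negative imaginary part first).

Radius of convergence at 0: 7/10.
At -7/10: a pole of order 2; residue 86560/328509.
At 11/4: a pole of order 2; residue -86560/328509.


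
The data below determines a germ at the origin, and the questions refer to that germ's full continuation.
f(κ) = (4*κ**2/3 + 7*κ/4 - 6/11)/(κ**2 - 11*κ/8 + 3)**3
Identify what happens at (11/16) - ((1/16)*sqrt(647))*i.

The denominator factor κ**2 - 11*κ/8 + 3 vanishes at (11/16) - ((1/16)*sqrt(647))*i and appears to the power 3; the numerator there equals (-4397/2112) - ((43/192)*sqrt(647))*i, nonzero, and no other factor vanishes.
Hence a pole whose order is the multiplicity, 3.

The point is a pole of order 3.


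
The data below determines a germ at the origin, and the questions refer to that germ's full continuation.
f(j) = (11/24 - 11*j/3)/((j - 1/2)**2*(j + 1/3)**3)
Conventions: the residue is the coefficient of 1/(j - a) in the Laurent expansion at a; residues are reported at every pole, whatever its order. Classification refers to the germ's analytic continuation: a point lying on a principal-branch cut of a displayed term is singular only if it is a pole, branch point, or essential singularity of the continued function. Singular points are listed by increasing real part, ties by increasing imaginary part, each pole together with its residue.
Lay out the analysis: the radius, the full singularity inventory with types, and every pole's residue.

Denominator factor (j + 1/3)^3: pole of order 3 at -1/3, modulus 1/3.
Denominator factor (j - 1/2)^2: pole of order 2 at 1/2, modulus 1/2.
The radius of convergence is the smallest modulus among the singular points: 1/3.
At the order-3 pole -1/3 set g(j) = (j - (-1/3))^3*f(j) = (11/24 - 11*j/3)/(j - 1/2)**2.
Order-3 pole: residue = g''(a)/2; g''(-1/3) = -2772/625, so the residue is -1386/625.
At the order-2 pole 1/2 set g(j) = (j - (1/2))^2*f(j) = (11/24 - 11*j/3)/(j + 1/3)**3.
Order-2 pole: residue = g'(a); g'(1/2) = 1386/625, so the residue is 1386/625.
List the singular points by increasing real part (a conjugate pair: the negative imaginary part first).

Radius of convergence at 0: 1/3.
At -1/3: a pole of order 3; residue -1386/625.
At 1/2: a pole of order 2; residue 1386/625.
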